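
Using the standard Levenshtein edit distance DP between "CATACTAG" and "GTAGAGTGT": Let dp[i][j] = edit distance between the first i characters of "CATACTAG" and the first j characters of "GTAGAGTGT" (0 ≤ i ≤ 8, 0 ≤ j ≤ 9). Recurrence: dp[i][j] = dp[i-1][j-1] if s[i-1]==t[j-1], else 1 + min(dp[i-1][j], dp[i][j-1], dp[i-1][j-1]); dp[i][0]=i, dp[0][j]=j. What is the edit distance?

6

   ''  G  T  A  G  A  G  T  G  T
''  0  1  2  3  4  5  6  7  8  9
 C  1  1  2  3  4  5  6  7  8  9
 A  2  2  2  2  3  4  5  6  7  8
 T  3  3  2  3  3  4  5  5  6  7
 A  4  4  3  2  3  3  4  5  6  7
 C  5  5  4  3  3  4  4  5  6  7
 T  6  6  5  4  4  4  5  4  5  6
 A  7  7  6  5  5  4  5  5  5  6
 G  8  7  7  6  5  5  4  5  5  6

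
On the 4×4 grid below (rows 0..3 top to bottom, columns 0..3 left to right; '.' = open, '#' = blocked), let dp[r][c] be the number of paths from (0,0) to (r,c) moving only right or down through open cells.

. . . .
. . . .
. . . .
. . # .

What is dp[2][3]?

10

r\c   0   1   2   3
  0   1   1   1   1
  1   1   2   3   4
  2   1   3   6  10
  3   1   4   0  10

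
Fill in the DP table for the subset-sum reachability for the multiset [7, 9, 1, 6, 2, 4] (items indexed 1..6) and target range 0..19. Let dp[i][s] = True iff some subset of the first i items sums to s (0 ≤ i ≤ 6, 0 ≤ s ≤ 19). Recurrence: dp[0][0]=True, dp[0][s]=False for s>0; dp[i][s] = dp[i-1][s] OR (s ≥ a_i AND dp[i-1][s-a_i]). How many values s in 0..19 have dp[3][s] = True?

8

i\s   0   1   2   3   4   5   6   7   8   9  10  11  12  13  14  15  16  17  18  19
  0   T   F   F   F   F   F   F   F   F   F   F   F   F   F   F   F   F   F   F   F
  1   T   F   F   F   F   F   F   T   F   F   F   F   F   F   F   F   F   F   F   F
  2   T   F   F   F   F   F   F   T   F   T   F   F   F   F   F   F   T   F   F   F
  3   T   T   F   F   F   F   F   T   T   T   T   F   F   F   F   F   T   T   F   F
  4   T   T   F   F   F   F   T   T   T   T   T   F   F   T   T   T   T   T   F   F
  5   T   T   T   T   F   F   T   T   T   T   T   T   T   T   T   T   T   T   T   T
  6   T   T   T   T   T   T   T   T   T   T   T   T   T   T   T   T   T   T   T   T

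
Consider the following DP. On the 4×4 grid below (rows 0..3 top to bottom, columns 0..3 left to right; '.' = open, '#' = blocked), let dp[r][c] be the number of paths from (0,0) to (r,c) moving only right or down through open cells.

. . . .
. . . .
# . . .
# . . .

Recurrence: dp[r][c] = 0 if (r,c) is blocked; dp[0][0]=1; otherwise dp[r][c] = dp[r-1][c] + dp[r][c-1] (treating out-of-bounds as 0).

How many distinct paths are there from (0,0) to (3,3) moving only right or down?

16

r\c   0   1   2   3
  0   1   1   1   1
  1   1   2   3   4
  2   0   2   5   9
  3   0   2   7  16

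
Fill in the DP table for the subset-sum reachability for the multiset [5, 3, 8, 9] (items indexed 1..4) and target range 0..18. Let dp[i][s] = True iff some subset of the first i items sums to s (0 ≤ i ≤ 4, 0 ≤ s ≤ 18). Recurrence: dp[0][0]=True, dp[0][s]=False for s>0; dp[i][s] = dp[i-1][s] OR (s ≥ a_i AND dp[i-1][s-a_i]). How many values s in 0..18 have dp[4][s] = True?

i\s   0   1   2   3   4   5   6   7   8   9  10  11  12  13  14  15  16  17  18
  0   T   F   F   F   F   F   F   F   F   F   F   F   F   F   F   F   F   F   F
  1   T   F   F   F   F   T   F   F   F   F   F   F   F   F   F   F   F   F   F
  2   T   F   F   T   F   T   F   F   T   F   F   F   F   F   F   F   F   F   F
  3   T   F   F   T   F   T   F   F   T   F   F   T   F   T   F   F   T   F   F
  4   T   F   F   T   F   T   F   F   T   T   F   T   T   T   T   F   T   T   F

11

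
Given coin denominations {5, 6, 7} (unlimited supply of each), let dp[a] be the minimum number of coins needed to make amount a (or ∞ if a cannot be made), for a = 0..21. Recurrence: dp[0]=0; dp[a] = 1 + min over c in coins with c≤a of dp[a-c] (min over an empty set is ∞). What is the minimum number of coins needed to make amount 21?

3

 a  0  1  2  3  4  5  6  7  8  9 10 11 12 13 14 15 16 17 18 19 20 21
dp  0  -  -  -  -  1  1  1  -  -  2  2  2  2  2  3  3  3  3  3  3  3
(- denotes ∞ / unreachable)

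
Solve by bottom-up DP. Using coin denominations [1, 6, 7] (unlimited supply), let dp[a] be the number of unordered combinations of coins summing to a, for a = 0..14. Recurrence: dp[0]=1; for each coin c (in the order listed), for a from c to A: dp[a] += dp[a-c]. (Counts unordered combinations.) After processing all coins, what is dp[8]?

after  coin     0     1     2     3     4     5     6     7     8     9    10    11    12    13    14
          1     1     1     1     1     1     1     1     1     1     1     1     1     1     1     1
          6     1     1     1     1     1     1     2     2     2     2     2     2     3     3     3
          7     1     1     1     1     1     1     2     3     3     3     3     3     4     5     6

3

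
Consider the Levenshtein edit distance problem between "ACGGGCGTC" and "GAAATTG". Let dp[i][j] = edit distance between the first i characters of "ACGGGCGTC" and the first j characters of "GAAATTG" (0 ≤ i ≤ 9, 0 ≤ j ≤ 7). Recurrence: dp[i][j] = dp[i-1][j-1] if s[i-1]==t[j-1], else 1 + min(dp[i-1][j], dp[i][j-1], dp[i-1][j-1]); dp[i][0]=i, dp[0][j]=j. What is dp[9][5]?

   ''  G  A  A  A  T  T  G
''  0  1  2  3  4  5  6  7
 A  1  1  1  2  3  4  5  6
 C  2  2  2  2  3  4  5  6
 G  3  2  3  3  3  4  5  5
 G  4  3  3  4  4  4  5  5
 G  5  4  4  4  5  5  5  5
 C  6  5  5  5  5  6  6  6
 G  7  6  6  6  6  6  7  6
 T  8  7  7  7  7  6  6  7
 C  9  8  8  8  8  7  7  7

7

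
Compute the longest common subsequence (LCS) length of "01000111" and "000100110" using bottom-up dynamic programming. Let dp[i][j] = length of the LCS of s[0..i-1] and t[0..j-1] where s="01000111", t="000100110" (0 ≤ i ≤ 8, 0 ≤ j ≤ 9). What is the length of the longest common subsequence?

6

   ''  0  0  0  1  0  0  1  1  0
''  0  0  0  0  0  0  0  0  0  0
 0  0  1  1  1  1  1  1  1  1  1
 1  0  1  1  1  2  2  2  2  2  2
 0  0  1  2  2  2  3  3  3  3  3
 0  0  1  2  3  3  3  4  4  4  4
 0  0  1  2  3  3  4  4  4  4  5
 1  0  1  2  3  4  4  4  5  5  5
 1  0  1  2  3  4  4  4  5  6  6
 1  0  1  2  3  4  4  4  5  6  6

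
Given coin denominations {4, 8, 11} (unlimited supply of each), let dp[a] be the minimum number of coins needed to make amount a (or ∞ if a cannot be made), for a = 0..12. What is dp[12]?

2

 a  0  1  2  3  4  5  6  7  8  9 10 11 12
dp  0  -  -  -  1  -  -  -  1  -  -  1  2
(- denotes ∞ / unreachable)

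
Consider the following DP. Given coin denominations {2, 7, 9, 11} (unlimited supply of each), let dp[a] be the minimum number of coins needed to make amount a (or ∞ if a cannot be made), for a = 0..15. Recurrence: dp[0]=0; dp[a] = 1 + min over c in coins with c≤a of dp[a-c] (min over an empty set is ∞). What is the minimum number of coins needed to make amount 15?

 a  0  1  2  3  4  5  6  7  8  9 10 11 12 13 14 15
dp  0  -  1  -  2  -  3  1  4  1  5  1  6  2  2  3
(- denotes ∞ / unreachable)

3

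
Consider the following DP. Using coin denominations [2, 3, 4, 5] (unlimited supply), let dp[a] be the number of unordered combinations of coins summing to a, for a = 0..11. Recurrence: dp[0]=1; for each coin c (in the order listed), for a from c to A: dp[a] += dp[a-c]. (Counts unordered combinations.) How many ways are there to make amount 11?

after  coin     0     1     2     3     4     5     6     7     8     9    10    11
          2     1     0     1     0     1     0     1     0     1     0     1     0
          3     1     0     1     1     1     1     2     1     2     2     2     2
          4     1     0     1     1     2     1     3     2     4     3     5     4
          5     1     0     1     1     2     2     3     3     5     5     7     7

7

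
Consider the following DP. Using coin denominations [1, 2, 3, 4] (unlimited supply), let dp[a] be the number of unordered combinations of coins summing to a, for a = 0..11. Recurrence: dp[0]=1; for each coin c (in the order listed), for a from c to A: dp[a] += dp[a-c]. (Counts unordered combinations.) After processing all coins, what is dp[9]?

after  coin     0     1     2     3     4     5     6     7     8     9    10    11
          1     1     1     1     1     1     1     1     1     1     1     1     1
          2     1     1     2     2     3     3     4     4     5     5     6     6
          3     1     1     2     3     4     5     7     8    10    12    14    16
          4     1     1     2     3     5     6     9    11    15    18    23    27

18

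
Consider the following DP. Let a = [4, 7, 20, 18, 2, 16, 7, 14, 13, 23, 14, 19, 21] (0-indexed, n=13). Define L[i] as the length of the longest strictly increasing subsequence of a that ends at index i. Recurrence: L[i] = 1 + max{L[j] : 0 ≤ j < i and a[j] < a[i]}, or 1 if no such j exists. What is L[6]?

   i    0    1    2    3    4    5    6    7    8    9   10   11   12
a[i]    4    7   20   18    2   16    7   14   13   23   14   19   21
L[i]    1    2    3    3    1    3    2    3    3    4    4    5    6

2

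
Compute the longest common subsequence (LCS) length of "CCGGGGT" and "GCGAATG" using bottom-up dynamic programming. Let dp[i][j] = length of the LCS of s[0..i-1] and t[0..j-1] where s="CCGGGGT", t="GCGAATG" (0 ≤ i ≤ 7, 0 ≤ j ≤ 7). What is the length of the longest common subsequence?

3

   ''  G  C  G  A  A  T  G
''  0  0  0  0  0  0  0  0
 C  0  0  1  1  1  1  1  1
 C  0  0  1  1  1  1  1  1
 G  0  1  1  2  2  2  2  2
 G  0  1  1  2  2  2  2  3
 G  0  1  1  2  2  2  2  3
 G  0  1  1  2  2  2  2  3
 T  0  1  1  2  2  2  3  3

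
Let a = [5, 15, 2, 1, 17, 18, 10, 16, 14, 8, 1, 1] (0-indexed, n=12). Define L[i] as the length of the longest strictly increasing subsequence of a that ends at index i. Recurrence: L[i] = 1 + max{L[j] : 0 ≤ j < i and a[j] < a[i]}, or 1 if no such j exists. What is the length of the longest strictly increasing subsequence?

   i    0    1    2    3    4    5    6    7    8    9   10   11
a[i]    5   15    2    1   17   18   10   16   14    8    1    1
L[i]    1    2    1    1    3    4    2    3    3    2    1    1

4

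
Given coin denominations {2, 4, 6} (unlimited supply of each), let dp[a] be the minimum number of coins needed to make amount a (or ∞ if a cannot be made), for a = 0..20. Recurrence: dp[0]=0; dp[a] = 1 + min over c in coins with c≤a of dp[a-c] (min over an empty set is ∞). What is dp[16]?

3

 a  0  1  2  3  4  5  6  7  8  9 10 11 12 13 14 15 16 17 18 19 20
dp  0  -  1  -  1  -  1  -  2  -  2  -  2  -  3  -  3  -  3  -  4
(- denotes ∞ / unreachable)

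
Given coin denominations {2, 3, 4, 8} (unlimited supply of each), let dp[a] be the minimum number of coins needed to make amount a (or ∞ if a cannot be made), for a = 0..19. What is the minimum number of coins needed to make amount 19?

3

 a  0  1  2  3  4  5  6  7  8  9 10 11 12 13 14 15 16 17 18 19
dp  0  -  1  1  1  2  2  2  1  3  2  2  2  3  3  3  2  4  3  3
(- denotes ∞ / unreachable)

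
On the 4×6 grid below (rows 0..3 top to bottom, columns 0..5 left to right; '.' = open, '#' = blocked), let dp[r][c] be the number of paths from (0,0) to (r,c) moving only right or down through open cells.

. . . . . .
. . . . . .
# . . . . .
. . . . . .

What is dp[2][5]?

20

r\c   0   1   2   3   4   5
  0   1   1   1   1   1   1
  1   1   2   3   4   5   6
  2   0   2   5   9  14  20
  3   0   2   7  16  30  50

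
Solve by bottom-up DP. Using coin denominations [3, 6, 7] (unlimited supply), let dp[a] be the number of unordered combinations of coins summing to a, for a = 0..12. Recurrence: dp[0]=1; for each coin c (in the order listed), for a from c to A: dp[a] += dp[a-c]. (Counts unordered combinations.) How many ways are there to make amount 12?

after  coin     0     1     2     3     4     5     6     7     8     9    10    11    12
          3     1     0     0     1     0     0     1     0     0     1     0     0     1
          6     1     0     0     1     0     0     2     0     0     2     0     0     3
          7     1     0     0     1     0     0     2     1     0     2     1     0     3

3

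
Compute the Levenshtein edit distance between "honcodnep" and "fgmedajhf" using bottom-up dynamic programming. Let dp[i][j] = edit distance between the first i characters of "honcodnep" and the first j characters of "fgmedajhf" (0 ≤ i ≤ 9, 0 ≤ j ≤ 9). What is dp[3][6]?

6

   ''  f  g  m  e  d  a  j  h  f
''  0  1  2  3  4  5  6  7  8  9
 h  1  1  2  3  4  5  6  7  7  8
 o  2  2  2  3  4  5  6  7  8  8
 n  3  3  3  3  4  5  6  7  8  9
 c  4  4  4  4  4  5  6  7  8  9
 o  5  5  5  5  5  5  6  7  8  9
 d  6  6  6  6  6  5  6  7  8  9
 n  7  7  7  7  7  6  6  7  8  9
 e  8  8  8  8  7  7  7  7  8  9
 p  9  9  9  9  8  8  8  8  8  9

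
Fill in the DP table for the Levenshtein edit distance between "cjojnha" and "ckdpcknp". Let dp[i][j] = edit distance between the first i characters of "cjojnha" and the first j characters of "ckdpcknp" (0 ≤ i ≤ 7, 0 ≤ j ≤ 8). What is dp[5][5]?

   ''  c  k  d  p  c  k  n  p
''  0  1  2  3  4  5  6  7  8
 c  1  0  1  2  3  4  5  6  7
 j  2  1  1  2  3  4  5  6  7
 o  3  2  2  2  3  4  5  6  7
 j  4  3  3  3  3  4  5  6  7
 n  5  4  4  4  4  4  5  5  6
 h  6  5  5  5  5  5  5  6  6
 a  7  6  6  6  6  6  6  6  7

4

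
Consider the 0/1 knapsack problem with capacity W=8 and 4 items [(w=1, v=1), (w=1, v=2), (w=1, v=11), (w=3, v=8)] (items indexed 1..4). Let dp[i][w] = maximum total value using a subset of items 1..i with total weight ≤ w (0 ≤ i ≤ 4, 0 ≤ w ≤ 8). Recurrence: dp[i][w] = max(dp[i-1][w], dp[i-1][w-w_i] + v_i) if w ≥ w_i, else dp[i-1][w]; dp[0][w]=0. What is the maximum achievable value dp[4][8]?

i\w   0   1   2   3   4   5   6   7   8
  0   0   0   0   0   0   0   0   0   0
  1   0   1   1   1   1   1   1   1   1
  2   0   2   3   3   3   3   3   3   3
  3   0  11  13  14  14  14  14  14  14
  4   0  11  13  14  19  21  22  22  22

22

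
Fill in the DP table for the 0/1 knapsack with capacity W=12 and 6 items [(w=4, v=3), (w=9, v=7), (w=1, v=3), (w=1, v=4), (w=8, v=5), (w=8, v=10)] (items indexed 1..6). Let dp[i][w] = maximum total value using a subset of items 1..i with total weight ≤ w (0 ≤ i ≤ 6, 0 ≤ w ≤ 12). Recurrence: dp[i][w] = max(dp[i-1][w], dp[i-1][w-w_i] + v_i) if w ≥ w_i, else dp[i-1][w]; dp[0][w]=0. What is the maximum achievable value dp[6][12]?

i\w   0   1   2   3   4   5   6   7   8   9  10  11  12
  0   0   0   0   0   0   0   0   0   0   0   0   0   0
  1   0   0   0   0   3   3   3   3   3   3   3   3   3
  2   0   0   0   0   3   3   3   3   3   7   7   7   7
  3   0   3   3   3   3   6   6   6   6   7  10  10  10
  4   0   4   7   7   7   7  10  10  10  10  11  14  14
  5   0   4   7   7   7   7  10  10  10  10  12  14  14
  6   0   4   7   7   7   7  10  10  10  14  17  17  17

17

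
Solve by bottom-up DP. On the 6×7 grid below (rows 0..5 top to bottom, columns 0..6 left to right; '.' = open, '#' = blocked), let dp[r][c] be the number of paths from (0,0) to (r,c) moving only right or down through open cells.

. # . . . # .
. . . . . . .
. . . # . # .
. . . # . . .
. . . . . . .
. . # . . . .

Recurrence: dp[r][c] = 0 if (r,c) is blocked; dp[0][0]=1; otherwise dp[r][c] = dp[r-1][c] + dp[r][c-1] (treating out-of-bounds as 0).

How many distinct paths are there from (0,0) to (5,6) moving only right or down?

r\c   0   1   2   3   4   5   6
  0   1   0   0   0   0   0   0
  1   1   1   1   1   1   1   1
  2   1   2   3   0   1   0   1
  3   1   3   6   0   1   1   2
  4   1   4  10  10  11  12  14
  5   1   5   0  10  21  33  47

47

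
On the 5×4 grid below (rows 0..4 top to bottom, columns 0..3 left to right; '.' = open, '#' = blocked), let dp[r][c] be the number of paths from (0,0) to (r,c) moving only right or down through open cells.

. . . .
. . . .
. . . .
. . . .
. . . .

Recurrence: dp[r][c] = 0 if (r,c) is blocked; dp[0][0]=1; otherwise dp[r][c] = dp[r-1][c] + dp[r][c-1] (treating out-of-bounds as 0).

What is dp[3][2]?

10

r\c   0   1   2   3
  0   1   1   1   1
  1   1   2   3   4
  2   1   3   6  10
  3   1   4  10  20
  4   1   5  15  35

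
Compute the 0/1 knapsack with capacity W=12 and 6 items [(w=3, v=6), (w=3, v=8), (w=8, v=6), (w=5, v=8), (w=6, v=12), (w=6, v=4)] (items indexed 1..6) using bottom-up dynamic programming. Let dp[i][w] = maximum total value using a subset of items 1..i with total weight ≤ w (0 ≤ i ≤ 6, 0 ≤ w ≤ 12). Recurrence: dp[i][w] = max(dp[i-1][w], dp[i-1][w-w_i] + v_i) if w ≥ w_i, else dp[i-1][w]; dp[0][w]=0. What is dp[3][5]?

i\w   0   1   2   3   4   5   6   7   8   9  10  11  12
  0   0   0   0   0   0   0   0   0   0   0   0   0   0
  1   0   0   0   6   6   6   6   6   6   6   6   6   6
  2   0   0   0   8   8   8  14  14  14  14  14  14  14
  3   0   0   0   8   8   8  14  14  14  14  14  14  14
  4   0   0   0   8   8   8  14  14  16  16  16  22  22
  5   0   0   0   8   8   8  14  14  16  20  20  22  26
  6   0   0   0   8   8   8  14  14  16  20  20  22  26

8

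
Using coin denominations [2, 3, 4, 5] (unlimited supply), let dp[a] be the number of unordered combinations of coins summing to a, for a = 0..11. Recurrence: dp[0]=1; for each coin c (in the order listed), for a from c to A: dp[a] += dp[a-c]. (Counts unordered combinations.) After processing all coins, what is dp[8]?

after  coin     0     1     2     3     4     5     6     7     8     9    10    11
          2     1     0     1     0     1     0     1     0     1     0     1     0
          3     1     0     1     1     1     1     2     1     2     2     2     2
          4     1     0     1     1     2     1     3     2     4     3     5     4
          5     1     0     1     1     2     2     3     3     5     5     7     7

5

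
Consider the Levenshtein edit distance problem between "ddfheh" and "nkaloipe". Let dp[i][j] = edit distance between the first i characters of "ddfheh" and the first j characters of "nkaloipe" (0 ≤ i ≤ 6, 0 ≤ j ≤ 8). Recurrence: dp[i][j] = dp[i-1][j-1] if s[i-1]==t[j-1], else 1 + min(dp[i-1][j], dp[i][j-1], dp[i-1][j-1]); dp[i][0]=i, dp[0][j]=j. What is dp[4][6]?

6

   ''  n  k  a  l  o  i  p  e
''  0  1  2  3  4  5  6  7  8
 d  1  1  2  3  4  5  6  7  8
 d  2  2  2  3  4  5  6  7  8
 f  3  3  3  3  4  5  6  7  8
 h  4  4  4  4  4  5  6  7  8
 e  5  5  5  5  5  5  6  7  7
 h  6  6  6  6  6  6  6  7  8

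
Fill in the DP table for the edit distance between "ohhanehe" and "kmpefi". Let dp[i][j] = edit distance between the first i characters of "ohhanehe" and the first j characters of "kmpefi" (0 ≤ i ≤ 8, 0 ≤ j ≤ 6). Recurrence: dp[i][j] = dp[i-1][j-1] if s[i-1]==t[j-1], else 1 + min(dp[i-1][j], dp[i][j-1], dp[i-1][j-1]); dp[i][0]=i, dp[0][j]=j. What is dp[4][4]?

4

   ''  k  m  p  e  f  i
''  0  1  2  3  4  5  6
 o  1  1  2  3  4  5  6
 h  2  2  2  3  4  5  6
 h  3  3  3  3  4  5  6
 a  4  4  4  4  4  5  6
 n  5  5  5  5  5  5  6
 e  6  6  6  6  5  6  6
 h  7  7  7  7  6  6  7
 e  8  8  8  8  7  7  7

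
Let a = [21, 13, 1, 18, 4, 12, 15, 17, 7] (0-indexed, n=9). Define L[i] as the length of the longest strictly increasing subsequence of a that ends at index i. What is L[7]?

   i    0    1    2    3    4    5    6    7    8
a[i]   21   13    1   18    4   12   15   17    7
L[i]    1    1    1    2    2    3    4    5    3

5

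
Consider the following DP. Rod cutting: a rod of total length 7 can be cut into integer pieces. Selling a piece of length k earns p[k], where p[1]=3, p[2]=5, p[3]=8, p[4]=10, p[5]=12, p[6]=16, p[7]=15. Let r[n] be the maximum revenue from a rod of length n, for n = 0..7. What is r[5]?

15

   n    0    1    2    3    4    5    6    7
r[n]    0    3    6    9   12   15   18   21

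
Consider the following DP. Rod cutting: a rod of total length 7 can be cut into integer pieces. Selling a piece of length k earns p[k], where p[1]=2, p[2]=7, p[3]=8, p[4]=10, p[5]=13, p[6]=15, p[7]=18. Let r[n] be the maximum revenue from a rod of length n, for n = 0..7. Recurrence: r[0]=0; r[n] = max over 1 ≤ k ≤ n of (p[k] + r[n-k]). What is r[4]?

   n    0    1    2    3    4    5    6    7
r[n]    0    2    7    9   14   16   21   23

14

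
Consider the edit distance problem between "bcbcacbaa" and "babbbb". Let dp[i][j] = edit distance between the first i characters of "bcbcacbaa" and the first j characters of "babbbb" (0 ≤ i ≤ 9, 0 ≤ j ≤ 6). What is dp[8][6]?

5

   ''  b  a  b  b  b  b
''  0  1  2  3  4  5  6
 b  1  0  1  2  3  4  5
 c  2  1  1  2  3  4  5
 b  3  2  2  1  2  3  4
 c  4  3  3  2  2  3  4
 a  5  4  3  3  3  3  4
 c  6  5  4  4  4  4  4
 b  7  6  5  4  4  4  4
 a  8  7  6  5  5  5  5
 a  9  8  7  6  6  6  6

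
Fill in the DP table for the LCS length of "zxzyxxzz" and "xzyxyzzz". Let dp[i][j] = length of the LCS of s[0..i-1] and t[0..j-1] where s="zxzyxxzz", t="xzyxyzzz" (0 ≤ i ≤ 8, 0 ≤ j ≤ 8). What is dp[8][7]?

   ''  x  z  y  x  y  z  z  z
''  0  0  0  0  0  0  0  0  0
 z  0  0  1  1  1  1  1  1  1
 x  0  1  1  1  2  2  2  2  2
 z  0  1  2  2  2  2  3  3  3
 y  0  1  2  3  3  3  3  3  3
 x  0  1  2  3  4  4  4  4  4
 x  0  1  2  3  4  4  4  4  4
 z  0  1  2  3  4  4  5  5  5
 z  0  1  2  3  4  4  5  6  6

6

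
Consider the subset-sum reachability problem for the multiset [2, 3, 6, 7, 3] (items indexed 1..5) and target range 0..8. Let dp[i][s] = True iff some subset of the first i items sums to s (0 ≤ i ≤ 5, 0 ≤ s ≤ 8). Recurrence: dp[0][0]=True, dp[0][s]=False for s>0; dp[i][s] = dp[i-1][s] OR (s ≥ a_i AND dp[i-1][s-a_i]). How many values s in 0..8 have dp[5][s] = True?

i\s   0   1   2   3   4   5   6   7   8
  0   T   F   F   F   F   F   F   F   F
  1   T   F   T   F   F   F   F   F   F
  2   T   F   T   T   F   T   F   F   F
  3   T   F   T   T   F   T   T   F   T
  4   T   F   T   T   F   T   T   T   T
  5   T   F   T   T   F   T   T   T   T

7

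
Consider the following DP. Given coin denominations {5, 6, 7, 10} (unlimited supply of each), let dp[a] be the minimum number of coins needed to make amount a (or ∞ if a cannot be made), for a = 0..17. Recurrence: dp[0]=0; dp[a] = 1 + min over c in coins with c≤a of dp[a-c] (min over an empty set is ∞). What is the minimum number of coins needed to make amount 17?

2

 a  0  1  2  3  4  5  6  7  8  9 10 11 12 13 14 15 16 17
dp  0  -  -  -  -  1  1  1  -  -  1  2  2  2  2  2  2  2
(- denotes ∞ / unreachable)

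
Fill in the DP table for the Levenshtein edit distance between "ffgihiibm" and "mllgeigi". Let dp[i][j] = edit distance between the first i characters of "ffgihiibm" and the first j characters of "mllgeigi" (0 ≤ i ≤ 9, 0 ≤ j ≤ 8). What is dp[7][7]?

6

   ''  m  l  l  g  e  i  g  i
''  0  1  2  3  4  5  6  7  8
 f  1  1  2  3  4  5  6  7  8
 f  2  2  2  3  4  5  6  7  8
 g  3  3  3  3  3  4  5  6  7
 i  4  4  4  4  4  4  4  5  6
 h  5  5  5  5  5  5  5  5  6
 i  6  6  6  6  6  6  5  6  5
 i  7  7  7  7  7  7  6  6  6
 b  8  8  8  8  8  8  7  7  7
 m  9  8  9  9  9  9  8  8  8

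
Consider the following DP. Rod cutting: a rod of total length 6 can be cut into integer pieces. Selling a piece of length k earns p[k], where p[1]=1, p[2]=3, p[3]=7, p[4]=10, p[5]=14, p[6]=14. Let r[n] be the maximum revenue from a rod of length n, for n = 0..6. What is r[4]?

10

   n    0    1    2    3    4    5    6
r[n]    0    1    3    7   10   14   15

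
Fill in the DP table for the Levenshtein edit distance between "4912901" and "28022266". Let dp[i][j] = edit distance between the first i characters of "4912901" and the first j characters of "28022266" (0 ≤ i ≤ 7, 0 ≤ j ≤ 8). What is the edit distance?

   ''  2  8  0  2  2  2  6  6
''  0  1  2  3  4  5  6  7  8
 4  1  1  2  3  4  5  6  7  8
 9  2  2  2  3  4  5  6  7  8
 1  3  3  3  3  4  5  6  7  8
 2  4  3  4  4  3  4  5  6  7
 9  5  4  4  5  4  4  5  6  7
 0  6  5  5  4  5  5  5  6  7
 1  7  6  6  5  5  6  6  6  7

7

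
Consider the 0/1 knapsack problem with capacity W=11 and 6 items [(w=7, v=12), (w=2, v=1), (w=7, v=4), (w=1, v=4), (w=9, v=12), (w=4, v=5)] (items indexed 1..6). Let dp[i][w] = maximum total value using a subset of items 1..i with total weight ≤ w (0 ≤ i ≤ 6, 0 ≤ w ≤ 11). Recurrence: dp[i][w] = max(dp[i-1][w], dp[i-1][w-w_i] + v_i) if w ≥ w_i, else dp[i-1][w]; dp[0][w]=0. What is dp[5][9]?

16

i\w   0   1   2   3   4   5   6   7   8   9  10  11
  0   0   0   0   0   0   0   0   0   0   0   0   0
  1   0   0   0   0   0   0   0  12  12  12  12  12
  2   0   0   1   1   1   1   1  12  12  13  13  13
  3   0   0   1   1   1   1   1  12  12  13  13  13
  4   0   4   4   5   5   5   5  12  16  16  17  17
  5   0   4   4   5   5   5   5  12  16  16  17  17
  6   0   4   4   5   5   9   9  12  16  16  17  17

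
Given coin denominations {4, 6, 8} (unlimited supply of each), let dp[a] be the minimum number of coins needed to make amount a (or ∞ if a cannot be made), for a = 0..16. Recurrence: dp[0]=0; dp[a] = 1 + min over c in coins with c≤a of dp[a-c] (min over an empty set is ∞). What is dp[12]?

 a  0  1  2  3  4  5  6  7  8  9 10 11 12 13 14 15 16
dp  0  -  -  -  1  -  1  -  1  -  2  -  2  -  2  -  2
(- denotes ∞ / unreachable)

2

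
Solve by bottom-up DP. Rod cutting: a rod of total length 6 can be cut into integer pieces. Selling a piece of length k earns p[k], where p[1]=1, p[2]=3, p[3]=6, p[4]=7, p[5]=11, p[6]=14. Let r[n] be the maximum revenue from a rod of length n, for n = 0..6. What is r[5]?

11

   n    0    1    2    3    4    5    6
r[n]    0    1    3    6    7   11   14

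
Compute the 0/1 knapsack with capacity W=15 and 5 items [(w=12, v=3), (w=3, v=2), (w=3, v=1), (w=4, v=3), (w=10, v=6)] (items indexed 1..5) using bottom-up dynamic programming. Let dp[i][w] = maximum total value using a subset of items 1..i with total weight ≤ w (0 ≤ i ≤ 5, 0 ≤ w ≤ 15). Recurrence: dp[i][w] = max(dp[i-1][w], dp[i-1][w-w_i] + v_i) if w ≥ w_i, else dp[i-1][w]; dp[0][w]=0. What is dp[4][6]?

i\w   0   1   2   3   4   5   6   7   8   9  10  11  12  13  14  15
  0   0   0   0   0   0   0   0   0   0   0   0   0   0   0   0   0
  1   0   0   0   0   0   0   0   0   0   0   0   0   3   3   3   3
  2   0   0   0   2   2   2   2   2   2   2   2   2   3   3   3   5
  3   0   0   0   2   2   2   3   3   3   3   3   3   3   3   3   5
  4   0   0   0   2   3   3   3   5   5   5   6   6   6   6   6   6
  5   0   0   0   2   3   3   3   5   5   5   6   6   6   8   9   9

3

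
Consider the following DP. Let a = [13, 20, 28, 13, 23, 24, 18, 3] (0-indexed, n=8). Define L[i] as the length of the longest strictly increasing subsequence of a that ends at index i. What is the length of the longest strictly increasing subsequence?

   i    0    1    2    3    4    5    6    7
a[i]   13   20   28   13   23   24   18    3
L[i]    1    2    3    1    3    4    2    1

4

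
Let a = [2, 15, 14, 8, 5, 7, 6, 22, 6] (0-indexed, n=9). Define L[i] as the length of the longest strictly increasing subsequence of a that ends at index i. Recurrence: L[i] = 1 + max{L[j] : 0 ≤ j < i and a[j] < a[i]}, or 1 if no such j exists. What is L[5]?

3

   i    0    1    2    3    4    5    6    7    8
a[i]    2   15   14    8    5    7    6   22    6
L[i]    1    2    2    2    2    3    3    4    3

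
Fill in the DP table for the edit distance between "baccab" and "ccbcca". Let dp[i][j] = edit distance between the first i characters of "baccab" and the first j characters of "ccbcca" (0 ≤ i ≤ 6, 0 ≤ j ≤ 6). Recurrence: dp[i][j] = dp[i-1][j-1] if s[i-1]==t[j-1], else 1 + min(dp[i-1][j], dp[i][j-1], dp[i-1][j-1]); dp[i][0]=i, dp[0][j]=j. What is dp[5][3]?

   ''  c  c  b  c  c  a
''  0  1  2  3  4  5  6
 b  1  1  2  2  3  4  5
 a  2  2  2  3  3  4  4
 c  3  2  2  3  3  3  4
 c  4  3  2  3  3  3  4
 a  5  4  3  3  4  4  3
 b  6  5  4  3  4  5  4

3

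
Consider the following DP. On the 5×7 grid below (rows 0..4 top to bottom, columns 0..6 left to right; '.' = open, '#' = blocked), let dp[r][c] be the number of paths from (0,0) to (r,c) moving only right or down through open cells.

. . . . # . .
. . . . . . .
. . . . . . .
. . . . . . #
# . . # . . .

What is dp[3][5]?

r\c   0   1   2   3   4   5   6
  0   1   1   1   1   0   0   0
  1   1   2   3   4   4   4   4
  2   1   3   6  10  14  18  22
  3   1   4  10  20  34  52   0
  4   0   4  14   0  34  86  86

52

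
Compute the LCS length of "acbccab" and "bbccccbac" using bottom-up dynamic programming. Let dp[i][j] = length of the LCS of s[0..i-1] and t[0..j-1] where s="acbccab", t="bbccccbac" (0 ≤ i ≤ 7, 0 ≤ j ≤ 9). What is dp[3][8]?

   ''  b  b  c  c  c  c  b  a  c
''  0  0  0  0  0  0  0  0  0  0
 a  0  0  0  0  0  0  0  0  1  1
 c  0  0  0  1  1  1  1  1  1  2
 b  0  1  1  1  1  1  1  2  2  2
 c  0  1  1  2  2  2  2  2  2  3
 c  0  1  1  2  3  3  3  3  3  3
 a  0  1  1  2  3  3  3  3  4  4
 b  0  1  2  2  3  3  3  4  4  4

2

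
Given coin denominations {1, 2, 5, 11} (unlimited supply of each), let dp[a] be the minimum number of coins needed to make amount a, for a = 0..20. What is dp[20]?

4

 a  0  1  2  3  4  5  6  7  8  9 10 11 12 13 14 15 16 17 18 19 20
dp  0  1  1  2  2  1  2  2  3  3  2  1  2  2  3  3  2  3  3  4  4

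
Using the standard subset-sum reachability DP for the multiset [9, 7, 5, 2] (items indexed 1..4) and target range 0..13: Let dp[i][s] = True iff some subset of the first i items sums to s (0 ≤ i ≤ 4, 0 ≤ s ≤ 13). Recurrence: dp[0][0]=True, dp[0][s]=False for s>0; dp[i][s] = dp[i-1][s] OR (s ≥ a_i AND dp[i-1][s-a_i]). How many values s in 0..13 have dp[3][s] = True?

i\s   0   1   2   3   4   5   6   7   8   9  10  11  12  13
  0   T   F   F   F   F   F   F   F   F   F   F   F   F   F
  1   T   F   F   F   F   F   F   F   F   T   F   F   F   F
  2   T   F   F   F   F   F   F   T   F   T   F   F   F   F
  3   T   F   F   F   F   T   F   T   F   T   F   F   T   F
  4   T   F   T   F   F   T   F   T   F   T   F   T   T   F

5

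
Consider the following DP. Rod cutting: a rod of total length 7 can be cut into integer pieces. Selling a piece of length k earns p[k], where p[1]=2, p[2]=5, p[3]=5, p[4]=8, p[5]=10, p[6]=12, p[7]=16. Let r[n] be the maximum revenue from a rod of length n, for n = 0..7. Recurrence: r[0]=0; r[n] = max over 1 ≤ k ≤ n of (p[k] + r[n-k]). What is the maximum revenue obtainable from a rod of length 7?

   n    0    1    2    3    4    5    6    7
r[n]    0    2    5    7   10   12   15   17

17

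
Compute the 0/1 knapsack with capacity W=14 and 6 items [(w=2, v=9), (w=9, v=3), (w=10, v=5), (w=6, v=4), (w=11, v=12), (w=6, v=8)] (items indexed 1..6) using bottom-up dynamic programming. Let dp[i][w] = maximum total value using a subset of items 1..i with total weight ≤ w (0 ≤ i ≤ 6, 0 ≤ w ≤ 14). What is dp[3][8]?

9

i\w   0   1   2   3   4   5   6   7   8   9  10  11  12  13  14
  0   0   0   0   0   0   0   0   0   0   0   0   0   0   0   0
  1   0   0   9   9   9   9   9   9   9   9   9   9   9   9   9
  2   0   0   9   9   9   9   9   9   9   9   9  12  12  12  12
  3   0   0   9   9   9   9   9   9   9   9   9  12  14  14  14
  4   0   0   9   9   9   9   9   9  13  13  13  13  14  14  14
  5   0   0   9   9   9   9   9   9  13  13  13  13  14  21  21
  6   0   0   9   9   9   9   9   9  17  17  17  17  17  21  21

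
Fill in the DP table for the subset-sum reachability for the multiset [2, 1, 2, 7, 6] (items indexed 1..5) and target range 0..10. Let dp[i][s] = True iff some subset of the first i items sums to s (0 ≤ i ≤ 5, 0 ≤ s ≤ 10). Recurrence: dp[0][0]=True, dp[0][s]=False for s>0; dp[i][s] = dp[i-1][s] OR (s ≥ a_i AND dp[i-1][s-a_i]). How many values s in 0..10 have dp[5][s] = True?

i\s   0   1   2   3   4   5   6   7   8   9  10
  0   T   F   F   F   F   F   F   F   F   F   F
  1   T   F   T   F   F   F   F   F   F   F   F
  2   T   T   T   T   F   F   F   F   F   F   F
  3   T   T   T   T   T   T   F   F   F   F   F
  4   T   T   T   T   T   T   F   T   T   T   T
  5   T   T   T   T   T   T   T   T   T   T   T

11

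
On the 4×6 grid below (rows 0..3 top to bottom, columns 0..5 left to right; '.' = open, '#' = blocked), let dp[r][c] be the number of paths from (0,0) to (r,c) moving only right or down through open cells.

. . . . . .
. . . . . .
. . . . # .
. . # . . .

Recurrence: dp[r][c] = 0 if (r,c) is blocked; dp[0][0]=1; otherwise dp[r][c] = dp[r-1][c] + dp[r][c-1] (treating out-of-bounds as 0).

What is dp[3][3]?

10

r\c   0   1   2   3   4   5
  0   1   1   1   1   1   1
  1   1   2   3   4   5   6
  2   1   3   6  10   0   6
  3   1   4   0  10  10  16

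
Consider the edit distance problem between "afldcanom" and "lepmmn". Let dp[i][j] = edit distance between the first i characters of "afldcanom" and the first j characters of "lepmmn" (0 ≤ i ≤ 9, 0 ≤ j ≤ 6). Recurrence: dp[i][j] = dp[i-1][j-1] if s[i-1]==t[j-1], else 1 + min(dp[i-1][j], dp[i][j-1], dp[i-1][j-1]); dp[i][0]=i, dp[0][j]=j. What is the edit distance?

8

   ''  l  e  p  m  m  n
''  0  1  2  3  4  5  6
 a  1  1  2  3  4  5  6
 f  2  2  2  3  4  5  6
 l  3  2  3  3  4  5  6
 d  4  3  3  4  4  5  6
 c  5  4  4  4  5  5  6
 a  6  5  5  5  5  6  6
 n  7  6  6  6  6  6  6
 o  8  7  7  7  7  7  7
 m  9  8  8  8  7  7  8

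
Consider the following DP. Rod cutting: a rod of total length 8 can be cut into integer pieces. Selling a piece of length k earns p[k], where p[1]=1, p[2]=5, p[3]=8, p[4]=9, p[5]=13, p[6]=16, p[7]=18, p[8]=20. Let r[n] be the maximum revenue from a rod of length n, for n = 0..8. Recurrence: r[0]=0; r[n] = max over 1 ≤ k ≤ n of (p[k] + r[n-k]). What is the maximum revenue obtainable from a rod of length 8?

   n    0    1    2    3    4    5    6    7    8
r[n]    0    1    5    8   10   13   16   18   21

21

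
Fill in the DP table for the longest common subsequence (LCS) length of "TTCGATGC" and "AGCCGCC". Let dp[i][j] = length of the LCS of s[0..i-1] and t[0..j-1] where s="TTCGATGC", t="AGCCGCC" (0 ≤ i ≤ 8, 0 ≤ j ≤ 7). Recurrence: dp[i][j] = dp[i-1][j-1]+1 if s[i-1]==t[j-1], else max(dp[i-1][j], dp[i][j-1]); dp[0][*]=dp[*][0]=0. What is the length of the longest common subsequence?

3

   ''  A  G  C  C  G  C  C
''  0  0  0  0  0  0  0  0
 T  0  0  0  0  0  0  0  0
 T  0  0  0  0  0  0  0  0
 C  0  0  0  1  1  1  1  1
 G  0  0  1  1  1  2  2  2
 A  0  1  1  1  1  2  2  2
 T  0  1  1  1  1  2  2  2
 G  0  1  2  2  2  2  2  2
 C  0  1  2  3  3  3  3  3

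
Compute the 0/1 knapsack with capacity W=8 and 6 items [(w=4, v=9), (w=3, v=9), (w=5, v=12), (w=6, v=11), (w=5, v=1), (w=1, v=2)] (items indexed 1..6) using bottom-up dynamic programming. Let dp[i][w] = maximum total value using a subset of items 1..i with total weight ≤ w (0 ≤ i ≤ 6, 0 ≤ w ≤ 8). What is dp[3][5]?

12

i\w   0   1   2   3   4   5   6   7   8
  0   0   0   0   0   0   0   0   0   0
  1   0   0   0   0   9   9   9   9   9
  2   0   0   0   9   9   9   9  18  18
  3   0   0   0   9   9  12  12  18  21
  4   0   0   0   9   9  12  12  18  21
  5   0   0   0   9   9  12  12  18  21
  6   0   2   2   9  11  12  14  18  21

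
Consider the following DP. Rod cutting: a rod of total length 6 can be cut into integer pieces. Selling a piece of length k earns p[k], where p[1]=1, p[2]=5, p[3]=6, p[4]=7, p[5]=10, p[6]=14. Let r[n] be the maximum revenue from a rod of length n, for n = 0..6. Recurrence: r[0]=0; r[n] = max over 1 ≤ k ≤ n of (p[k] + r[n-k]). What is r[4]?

   n    0    1    2    3    4    5    6
r[n]    0    1    5    6   10   11   15

10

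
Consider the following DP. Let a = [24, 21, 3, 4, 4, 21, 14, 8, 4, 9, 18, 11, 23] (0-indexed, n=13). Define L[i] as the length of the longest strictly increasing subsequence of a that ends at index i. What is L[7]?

3

   i    0    1    2    3    4    5    6    7    8    9   10   11   12
a[i]   24   21    3    4    4   21   14    8    4    9   18   11   23
L[i]    1    1    1    2    2    3    3    3    2    4    5    5    6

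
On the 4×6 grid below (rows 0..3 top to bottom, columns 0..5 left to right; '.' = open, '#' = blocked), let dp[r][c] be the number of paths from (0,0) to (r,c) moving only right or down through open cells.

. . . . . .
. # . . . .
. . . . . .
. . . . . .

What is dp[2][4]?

r\c   0   1   2   3   4   5
  0   1   1   1   1   1   1
  1   1   0   1   2   3   4
  2   1   1   2   4   7  11
  3   1   2   4   8  15  26

7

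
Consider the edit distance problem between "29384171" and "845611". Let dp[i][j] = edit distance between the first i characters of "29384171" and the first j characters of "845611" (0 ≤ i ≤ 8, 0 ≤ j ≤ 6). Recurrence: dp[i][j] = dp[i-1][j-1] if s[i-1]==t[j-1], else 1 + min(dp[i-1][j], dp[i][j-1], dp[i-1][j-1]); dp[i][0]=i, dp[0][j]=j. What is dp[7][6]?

6

   ''  8  4  5  6  1  1
''  0  1  2  3  4  5  6
 2  1  1  2  3  4  5  6
 9  2  2  2  3  4  5  6
 3  3  3  3  3  4  5  6
 8  4  3  4  4  4  5  6
 4  5  4  3  4  5  5  6
 1  6  5  4  4  5  5  5
 7  7  6  5  5  5  6  6
 1  8  7  6  6  6  5  6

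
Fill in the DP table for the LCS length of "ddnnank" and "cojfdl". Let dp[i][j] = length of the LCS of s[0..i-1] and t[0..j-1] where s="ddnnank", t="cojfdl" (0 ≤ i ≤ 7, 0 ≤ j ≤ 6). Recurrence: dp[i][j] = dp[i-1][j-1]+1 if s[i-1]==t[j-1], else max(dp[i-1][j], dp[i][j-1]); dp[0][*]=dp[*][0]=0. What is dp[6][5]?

   ''  c  o  j  f  d  l
''  0  0  0  0  0  0  0
 d  0  0  0  0  0  1  1
 d  0  0  0  0  0  1  1
 n  0  0  0  0  0  1  1
 n  0  0  0  0  0  1  1
 a  0  0  0  0  0  1  1
 n  0  0  0  0  0  1  1
 k  0  0  0  0  0  1  1

1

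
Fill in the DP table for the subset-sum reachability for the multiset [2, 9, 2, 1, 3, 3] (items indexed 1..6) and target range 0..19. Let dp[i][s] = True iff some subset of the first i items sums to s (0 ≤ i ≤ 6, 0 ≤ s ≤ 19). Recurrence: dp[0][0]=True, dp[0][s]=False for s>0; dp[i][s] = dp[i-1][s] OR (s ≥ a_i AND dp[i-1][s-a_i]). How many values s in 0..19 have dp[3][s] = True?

6

i\s   0   1   2   3   4   5   6   7   8   9  10  11  12  13  14  15  16  17  18  19
  0   T   F   F   F   F   F   F   F   F   F   F   F   F   F   F   F   F   F   F   F
  1   T   F   T   F   F   F   F   F   F   F   F   F   F   F   F   F   F   F   F   F
  2   T   F   T   F   F   F   F   F   F   T   F   T   F   F   F   F   F   F   F   F
  3   T   F   T   F   T   F   F   F   F   T   F   T   F   T   F   F   F   F   F   F
  4   T   T   T   T   T   T   F   F   F   T   T   T   T   T   T   F   F   F   F   F
  5   T   T   T   T   T   T   T   T   T   T   T   T   T   T   T   T   T   T   F   F
  6   T   T   T   T   T   T   T   T   T   T   T   T   T   T   T   T   T   T   T   T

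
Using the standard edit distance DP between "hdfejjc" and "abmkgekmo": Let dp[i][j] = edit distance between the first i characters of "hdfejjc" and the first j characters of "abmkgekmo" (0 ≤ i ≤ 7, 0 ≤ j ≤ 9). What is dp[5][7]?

6

   ''  a  b  m  k  g  e  k  m  o
''  0  1  2  3  4  5  6  7  8  9
 h  1  1  2  3  4  5  6  7  8  9
 d  2  2  2  3  4  5  6  7  8  9
 f  3  3  3  3  4  5  6  7  8  9
 e  4  4  4  4  4  5  5  6  7  8
 j  5  5  5  5  5  5  6  6  7  8
 j  6  6  6  6  6  6  6  7  7  8
 c  7  7  7  7  7  7  7  7  8  8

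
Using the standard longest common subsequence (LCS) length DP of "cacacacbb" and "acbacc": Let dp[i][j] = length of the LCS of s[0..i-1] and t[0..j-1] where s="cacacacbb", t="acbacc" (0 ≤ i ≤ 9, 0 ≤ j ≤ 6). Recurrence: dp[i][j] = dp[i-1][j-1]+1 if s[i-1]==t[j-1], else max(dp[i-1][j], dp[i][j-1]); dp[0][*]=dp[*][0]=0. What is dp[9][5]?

   ''  a  c  b  a  c  c
''  0  0  0  0  0  0  0
 c  0  0  1  1  1  1  1
 a  0  1  1  1  2  2  2
 c  0  1  2  2  2  3  3
 a  0  1  2  2  3  3  3
 c  0  1  2  2  3  4  4
 a  0  1  2  2  3  4  4
 c  0  1  2  2  3  4  5
 b  0  1  2  3  3  4  5
 b  0  1  2  3  3  4  5

4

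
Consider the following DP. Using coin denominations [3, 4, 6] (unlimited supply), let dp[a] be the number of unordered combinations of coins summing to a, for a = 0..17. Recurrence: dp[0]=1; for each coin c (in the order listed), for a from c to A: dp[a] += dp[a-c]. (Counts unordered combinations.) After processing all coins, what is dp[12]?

after  coin     0     1     2     3     4     5     6     7     8     9    10    11    12    13    14    15    16    17
          3     1     0     0     1     0     0     1     0     0     1     0     0     1     0     0     1     0     0
          4     1     0     0     1     1     0     1     1     1     1     1     1     2     1     1     2     2     1
          6     1     0     0     1     1     0     2     1     1     2     2     1     4     2     2     4     4     2

4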